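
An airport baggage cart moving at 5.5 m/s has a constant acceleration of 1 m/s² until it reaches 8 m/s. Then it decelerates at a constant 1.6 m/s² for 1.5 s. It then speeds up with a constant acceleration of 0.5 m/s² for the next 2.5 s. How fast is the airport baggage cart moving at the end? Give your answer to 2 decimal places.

6.85 m/s

Phase 1 (accelerating): v₀ = 5.50 m/s, a = 1 m/s².
v = v₀ + at → t = (8 − 5.50) / 1 = 2.50 s
v² = v₀² + 2aΔx → Δx = (8² − 5.50²)/(2·1) = 16.9 m

Phase 2 (decelerating): v₀ = 8.00 m/s, a = -1.6 m/s².
v = v₀ + at = 8.00 + (-1.6)(1.5) = 5.60 m/s
Δx = v₀t + ½at² = 8.00·1.5 + 0.5·-1.6·1.5² = 10.2 m

Phase 3 (accelerating): v₀ = 5.60 m/s, a = 0.5 m/s².
v = v₀ + at = 5.60 + (0.5)(2.5) = 6.85 m/s
Δx = v₀t + ½at² = 5.60·2.5 + 0.5·0.5·2.5² = 15.6 m
Final speed = 6.85 m/s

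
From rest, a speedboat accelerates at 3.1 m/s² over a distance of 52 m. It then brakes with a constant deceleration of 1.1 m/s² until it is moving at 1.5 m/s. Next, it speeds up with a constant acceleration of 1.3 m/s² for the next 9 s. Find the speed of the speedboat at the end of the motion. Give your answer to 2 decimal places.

13.20 m/s

Phase 1 (accelerating): v₀ = 0 m/s, a = 3.1 m/s².
v² = v₀² + 2aΔx = 0² + 2·3.1·52 = 322 → v = 18.0 m/s
t = (v − v₀)/a = (18.0 − 0)/3.1 = 5.79 s

Phase 2 (decelerating): v₀ = 18.0 m/s, a = -1.1 m/s².
v = v₀ + at → t = (1.5 − 18.0) / -1.1 = 15.0 s
v² = v₀² + 2aΔx → Δx = (1.5² − 18.0²)/(2·-1.1) = 146 m

Phase 3 (accelerating): v₀ = 1.50 m/s, a = 1.3 m/s².
v = v₀ + at = 1.50 + (1.3)(9) = 13.2 m/s
Δx = v₀t + ½at² = 1.50·9 + 0.5·1.3·9² = 66.2 m
Final speed = 13.2 m/s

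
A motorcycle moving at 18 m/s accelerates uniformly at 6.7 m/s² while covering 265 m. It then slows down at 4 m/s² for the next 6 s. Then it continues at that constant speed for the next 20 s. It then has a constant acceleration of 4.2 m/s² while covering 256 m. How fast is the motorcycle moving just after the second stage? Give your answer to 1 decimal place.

38.2 m/s

Phase 1 (accelerating): v₀ = 18.0 m/s, a = 6.7 m/s².
v² = v₀² + 2aΔx = 18.0² + 2·6.7·265 = 3880 → v = 62.2 m/s
t = (v − v₀)/a = (62.2 − 18.0)/6.7 = 6.60 s

Phase 2 (decelerating): v₀ = 62.2 m/s, a = -4 m/s².
v = v₀ + at = 62.2 + (-4)(6) = 38.2 m/s
Δx = v₀t + ½at² = 62.2·6 + 0.5·-4·6² = 301 m
Speed at end of phase 2 = 38.2 m/s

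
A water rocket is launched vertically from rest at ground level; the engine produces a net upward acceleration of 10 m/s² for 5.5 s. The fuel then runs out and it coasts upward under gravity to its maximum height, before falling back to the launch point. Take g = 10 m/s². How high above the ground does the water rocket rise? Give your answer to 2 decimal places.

302.50 m

Phase 1 (powered ascent): v₀ = 0 m/s, a = 10 m/s².
v = v₀ + at = 0 + (10)(5.5) = 55.0 m/s
Δx = v₀t + ½at² = 0·5.5 + 0.5·10·5.5² = 151 m

Phase 2 (coasting upward): v₀ = 55.0 m/s, a = -10 m/s².
v = v₀ + at → t = (0 − 55.0) / -10 = 5.50 s
v² = v₀² + 2aΔx → Δx = (0² − 55.0²)/(2·-10) = 151 m
Maximum height = 151 + 151 = 302 m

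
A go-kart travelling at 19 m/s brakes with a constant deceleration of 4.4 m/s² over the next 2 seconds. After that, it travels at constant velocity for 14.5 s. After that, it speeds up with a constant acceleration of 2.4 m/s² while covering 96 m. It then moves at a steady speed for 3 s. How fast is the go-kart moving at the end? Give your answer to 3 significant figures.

23.8 m/s

Phase 1 (decelerating): v₀ = 19.0 m/s, a = -4.4 m/s².
v = v₀ + at = 19.0 + (-4.4)(2) = 10.2 m/s
Δx = v₀t + ½at² = 19.0·2 + 0.5·-4.4·2² = 29.2 m

Phase 2 (constant speed): v₀ = 10.2 m/s, a = 0 m/s².
v = v₀ + at = 10.2 + (0)(14.5) = 10.2 m/s
Δx = v₀t + ½at² = 10.2·14.5 + 0.5·0·14.5² = 148 m

Phase 3 (accelerating): v₀ = 10.2 m/s, a = 2.4 m/s².
v² = v₀² + 2aΔx = 10.2² + 2·2.4·96 = 565 → v = 23.8 m/s
t = (v − v₀)/a = (23.8 − 10.2)/2.4 = 5.65 s

Phase 4 (constant speed): v₀ = 23.8 m/s, a = 0 m/s².
v = v₀ + at = 23.8 + (0)(3) = 23.8 m/s
Δx = v₀t + ½at² = 23.8·3 + 0.5·0·3² = 71.3 m
Final speed = 23.8 m/s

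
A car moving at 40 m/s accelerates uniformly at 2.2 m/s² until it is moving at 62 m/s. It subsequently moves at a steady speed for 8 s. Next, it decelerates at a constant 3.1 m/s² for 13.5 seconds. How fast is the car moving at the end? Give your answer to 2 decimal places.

Phase 1 (accelerating): v₀ = 40.0 m/s, a = 2.2 m/s².
v = v₀ + at → t = (62 − 40.0) / 2.2 = 10.0 s
v² = v₀² + 2aΔx → Δx = (62² − 40.0²)/(2·2.2) = 510 m

Phase 2 (constant speed): v₀ = 62.0 m/s, a = 0 m/s².
v = v₀ + at = 62.0 + (0)(8) = 62.0 m/s
Δx = v₀t + ½at² = 62.0·8 + 0.5·0·8² = 496 m

Phase 3 (decelerating): v₀ = 62.0 m/s, a = -3.1 m/s².
v = v₀ + at = 62.0 + (-3.1)(13.5) = 20.1 m/s
Δx = v₀t + ½at² = 62.0·13.5 + 0.5·-3.1·13.5² = 555 m
Final speed = 20.1 m/s

20.15 m/s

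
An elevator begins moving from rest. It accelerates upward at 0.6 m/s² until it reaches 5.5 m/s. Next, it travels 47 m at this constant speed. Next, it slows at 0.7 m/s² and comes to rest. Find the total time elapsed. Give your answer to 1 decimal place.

25.6 s

Phase 1 (accelerating): v₀ = 0 m/s, a = 0.6 m/s².
v = v₀ + at → t = (5.5 − 0) / 0.6 = 9.17 s
v² = v₀² + 2aΔx → Δx = (5.5² − 0²)/(2·0.6) = 25.2 m

Phase 2 (constant speed): v₀ = 5.50 m/s, a = 0 m/s².
Constant speed: t = d/v = 47/5.50 = 8.55 s

Phase 3 (decelerating): v₀ = 5.50 m/s, a = -0.7 m/s².
v = v₀ + at → t = (0 − 5.50) / -0.7 = 7.86 s
v² = v₀² + 2aΔx → Δx = (0² − 5.50²)/(2·-0.7) = 21.6 m
Total time = 9.17 + 8.55 + 7.86 = 25.6 s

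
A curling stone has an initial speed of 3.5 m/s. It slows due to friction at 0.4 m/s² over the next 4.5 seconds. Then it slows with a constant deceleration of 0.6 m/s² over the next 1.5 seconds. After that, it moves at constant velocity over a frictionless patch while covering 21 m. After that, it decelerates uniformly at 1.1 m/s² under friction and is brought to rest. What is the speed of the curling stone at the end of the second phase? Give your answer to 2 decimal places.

Phase 1 (decelerating): v₀ = 3.50 m/s, a = -0.4 m/s².
v = v₀ + at = 3.50 + (-0.4)(4.5) = 1.70 m/s
Δx = v₀t + ½at² = 3.50·4.5 + 0.5·-0.4·4.5² = 11.7 m

Phase 2 (decelerating): v₀ = 1.70 m/s, a = -0.6 m/s².
v = v₀ + at = 1.70 + (-0.6)(1.5) = 0.800 m/s
Δx = v₀t + ½at² = 1.70·1.5 + 0.5·-0.6·1.5² = 1.88 m
Speed at end of phase 2 = 0.800 m/s

0.80 m/s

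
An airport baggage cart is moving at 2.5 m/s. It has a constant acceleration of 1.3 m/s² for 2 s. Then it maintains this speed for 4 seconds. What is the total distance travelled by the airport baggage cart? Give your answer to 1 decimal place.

28.0 m

Phase 1 (accelerating): v₀ = 2.50 m/s, a = 1.3 m/s².
v = v₀ + at = 2.50 + (1.3)(2) = 5.10 m/s
Δx = v₀t + ½at² = 2.50·2 + 0.5·1.3·2² = 7.60 m

Phase 2 (constant speed): v₀ = 5.10 m/s, a = 0 m/s².
v = v₀ + at = 5.10 + (0)(4) = 5.10 m/s
Δx = v₀t + ½at² = 5.10·4 + 0.5·0·4² = 20.4 m
Total distance = 7.60 + 20.4 = 28.0 m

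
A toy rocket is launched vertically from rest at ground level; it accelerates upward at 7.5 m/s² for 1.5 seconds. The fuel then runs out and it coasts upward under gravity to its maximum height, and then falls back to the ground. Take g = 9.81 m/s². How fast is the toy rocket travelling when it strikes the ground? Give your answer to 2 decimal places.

17.09 m/s

Phase 1 (powered ascent): v₀ = 0 m/s, a = 7.5 m/s².
v = v₀ + at = 0 + (7.5)(1.5) = 11.2 m/s
Δx = v₀t + ½at² = 0·1.5 + 0.5·7.5·1.5² = 8.44 m

Phase 2 (coasting upward): v₀ = 11.2 m/s, a = -9.81 m/s².
v = v₀ + at → t = (0 − 11.2) / -9.81 = 1.15 s
v² = v₀² + 2aΔx → Δx = (0² − 11.2²)/(2·-9.81) = 6.45 m

Phase 3 (free fall): v₀ = 0 m/s, a = -9.81 m/s².
Falls 14.9 m from rest: t = √(2·14.9/9.81) = 1.74 s; v = g·t = 17.1 m/s.
Impact speed = 17.1 m/s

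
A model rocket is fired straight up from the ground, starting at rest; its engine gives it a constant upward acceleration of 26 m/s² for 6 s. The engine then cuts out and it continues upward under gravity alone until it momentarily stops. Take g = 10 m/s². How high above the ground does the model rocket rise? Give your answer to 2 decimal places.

Phase 1 (powered ascent): v₀ = 0 m/s, a = 26 m/s².
v = v₀ + at = 0 + (26)(6) = 156 m/s
Δx = v₀t + ½at² = 0·6 + 0.5·26·6² = 468 m

Phase 2 (coasting upward): v₀ = 156 m/s, a = -10 m/s².
v = v₀ + at → t = (0 − 156) / -10 = 15.6 s
v² = v₀² + 2aΔx → Δx = (0² − 156²)/(2·-10) = 1220 m
Maximum height = 468 + 1220 = 1680 m

1684.80 m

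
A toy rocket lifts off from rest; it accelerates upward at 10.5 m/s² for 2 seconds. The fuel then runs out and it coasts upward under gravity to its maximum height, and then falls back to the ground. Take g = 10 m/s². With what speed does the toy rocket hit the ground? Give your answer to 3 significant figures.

29.3 m/s

Phase 1 (powered ascent): v₀ = 0 m/s, a = 10.5 m/s².
v = v₀ + at = 0 + (10.5)(2) = 21.0 m/s
Δx = v₀t + ½at² = 0·2 + 0.5·10.5·2² = 21.0 m

Phase 2 (coasting upward): v₀ = 21.0 m/s, a = -10 m/s².
v = v₀ + at → t = (0 − 21.0) / -10 = 2.10 s
v² = v₀² + 2aΔx → Δx = (0² − 21.0²)/(2·-10) = 22.1 m

Phase 3 (free fall): v₀ = 0 m/s, a = -10 m/s².
Falls 43.0 m from rest: t = √(2·43.0/10) = 2.93 s; v = g·t = 29.3 m/s.
Impact speed = 29.3 m/s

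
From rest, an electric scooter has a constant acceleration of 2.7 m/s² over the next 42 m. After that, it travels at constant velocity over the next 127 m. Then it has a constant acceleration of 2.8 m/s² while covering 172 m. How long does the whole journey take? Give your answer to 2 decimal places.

Phase 1 (accelerating): v₀ = 0 m/s, a = 2.7 m/s².
v² = v₀² + 2aΔx = 0² + 2·2.7·42 = 227 → v = 15.1 m/s
t = (v − v₀)/a = (15.1 − 0)/2.7 = 5.58 s

Phase 2 (constant speed): v₀ = 15.1 m/s, a = 0 m/s².
Constant speed: t = d/v = 127/15.1 = 8.43 s

Phase 3 (accelerating): v₀ = 15.1 m/s, a = 2.8 m/s².
v² = v₀² + 2aΔx = 15.1² + 2·2.8·172 = 1190 → v = 34.5 m/s
t = (v − v₀)/a = (34.5 − 15.1)/2.8 = 6.94 s
Total time = 5.58 + 8.43 + 6.94 = 21.0 s

20.95 s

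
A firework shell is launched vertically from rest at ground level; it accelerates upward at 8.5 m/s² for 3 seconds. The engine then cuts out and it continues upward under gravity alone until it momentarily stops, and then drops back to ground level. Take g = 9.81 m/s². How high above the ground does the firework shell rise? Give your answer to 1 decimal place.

Phase 1 (powered ascent): v₀ = 0 m/s, a = 8.5 m/s².
v = v₀ + at = 0 + (8.5)(3) = 25.5 m/s
Δx = v₀t + ½at² = 0·3 + 0.5·8.5·3² = 38.2 m

Phase 2 (coasting upward): v₀ = 25.5 m/s, a = -9.81 m/s².
v = v₀ + at → t = (0 − 25.5) / -9.81 = 2.60 s
v² = v₀² + 2aΔx → Δx = (0² − 25.5²)/(2·-9.81) = 33.1 m
Maximum height = 38.2 + 33.1 = 71.4 m

71.4 m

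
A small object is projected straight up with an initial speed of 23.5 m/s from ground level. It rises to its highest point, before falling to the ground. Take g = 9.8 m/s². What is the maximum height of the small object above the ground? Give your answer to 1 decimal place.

28.2 m

Phase 1 (rising): v₀ = 23.5 m/s, a = -9.8 m/s².
v = v₀ + at → t = (0 − 23.5) / -9.8 = 2.40 s
v² = v₀² + 2aΔx → Δx = (0² − 23.5²)/(2·-9.8) = 28.2 m
Maximum height = 28.2 m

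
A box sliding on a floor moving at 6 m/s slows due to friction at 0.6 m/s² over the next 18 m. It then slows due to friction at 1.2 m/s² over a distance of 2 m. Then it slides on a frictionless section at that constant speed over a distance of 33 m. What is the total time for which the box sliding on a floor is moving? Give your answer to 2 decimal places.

Phase 1 (decelerating): v₀ = 6.00 m/s, a = -0.6 m/s².
v² = v₀² + 2aΔx = 6.00² + 2·-0.6·18 = 14.4 → v = 3.79 m/s
t = (v − v₀)/a = (3.79 − 6.00)/-0.6 = 3.68 s

Phase 2 (decelerating): v₀ = 3.79 m/s, a = -1.2 m/s².
v² = v₀² + 2aΔx = 3.79² + 2·-1.2·2 = 9.60 → v = 3.10 m/s
t = (v − v₀)/a = (3.10 − 3.79)/-1.2 = 0.580 s

Phase 3 (constant speed): v₀ = 3.10 m/s, a = 0 m/s².
Constant speed: t = d/v = 33/3.10 = 10.7 s
Total time = 3.68 + 0.580 + 10.7 = 14.9 s

14.91 s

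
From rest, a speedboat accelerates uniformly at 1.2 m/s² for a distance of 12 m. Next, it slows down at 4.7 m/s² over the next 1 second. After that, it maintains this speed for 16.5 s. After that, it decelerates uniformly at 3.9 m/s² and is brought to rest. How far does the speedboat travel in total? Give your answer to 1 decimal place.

26.1 m

Phase 1 (accelerating): v₀ = 0 m/s, a = 1.2 m/s².
v² = v₀² + 2aΔx = 0² + 2·1.2·12 = 28.8 → v = 5.37 m/s
t = (v − v₀)/a = (5.37 − 0)/1.2 = 4.47 s

Phase 2 (decelerating): v₀ = 5.37 m/s, a = -4.7 m/s².
v = v₀ + at = 5.37 + (-4.7)(1) = 0.667 m/s
Δx = v₀t + ½at² = 5.37·1 + 0.5·-4.7·1² = 3.02 m

Phase 3 (constant speed): v₀ = 0.667 m/s, a = 0 m/s².
v = v₀ + at = 0.667 + (0)(16.5) = 0.667 m/s
Δx = v₀t + ½at² = 0.667·16.5 + 0.5·0·16.5² = 11.0 m

Phase 4 (decelerating): v₀ = 0.667 m/s, a = -3.9 m/s².
v = v₀ + at → t = (0 − 0.667) / -3.9 = 0.171 s
v² = v₀² + 2aΔx → Δx = (0² − 0.667²)/(2·-3.9) = 0.0570 m
Total distance = 12.0 + 3.02 + 11.0 + 0.0570 = 26.1 m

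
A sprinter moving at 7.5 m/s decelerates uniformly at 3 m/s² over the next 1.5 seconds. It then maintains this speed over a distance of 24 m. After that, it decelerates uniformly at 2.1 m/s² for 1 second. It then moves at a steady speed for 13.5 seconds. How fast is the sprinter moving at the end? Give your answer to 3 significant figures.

Phase 1 (decelerating): v₀ = 7.50 m/s, a = -3 m/s².
v = v₀ + at = 7.50 + (-3)(1.5) = 3.00 m/s
Δx = v₀t + ½at² = 7.50·1.5 + 0.5·-3·1.5² = 7.88 m

Phase 2 (constant speed): v₀ = 3.00 m/s, a = 0 m/s².
Constant speed: t = d/v = 24/3.00 = 8.00 s

Phase 3 (decelerating): v₀ = 3.00 m/s, a = -2.1 m/s².
v = v₀ + at = 3.00 + (-2.1)(1) = 0.900 m/s
Δx = v₀t + ½at² = 3.00·1 + 0.5·-2.1·1² = 1.95 m

Phase 4 (constant speed): v₀ = 0.900 m/s, a = 0 m/s².
v = v₀ + at = 0.900 + (0)(13.5) = 0.900 m/s
Δx = v₀t + ½at² = 0.900·13.5 + 0.5·0·13.5² = 12.1 m
Final speed = 0.900 m/s

0.900 m/s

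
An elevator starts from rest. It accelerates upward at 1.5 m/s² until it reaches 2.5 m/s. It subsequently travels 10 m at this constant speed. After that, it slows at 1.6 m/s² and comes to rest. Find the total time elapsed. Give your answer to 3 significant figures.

Phase 1 (accelerating): v₀ = 0 m/s, a = 1.5 m/s².
v = v₀ + at → t = (2.5 − 0) / 1.5 = 1.67 s
v² = v₀² + 2aΔx → Δx = (2.5² − 0²)/(2·1.5) = 2.08 m

Phase 2 (constant speed): v₀ = 2.50 m/s, a = 0 m/s².
Constant speed: t = d/v = 10/2.50 = 4.00 s

Phase 3 (decelerating): v₀ = 2.50 m/s, a = -1.6 m/s².
v = v₀ + at → t = (0 − 2.50) / -1.6 = 1.56 s
v² = v₀² + 2aΔx → Δx = (0² − 2.50²)/(2·-1.6) = 1.95 m
Total time = 1.67 + 4.00 + 1.56 = 7.23 s

7.23 s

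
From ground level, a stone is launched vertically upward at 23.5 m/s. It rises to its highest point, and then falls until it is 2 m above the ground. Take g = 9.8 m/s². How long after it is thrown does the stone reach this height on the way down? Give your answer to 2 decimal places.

Phase 1 (rising): v₀ = 23.5 m/s, a = -9.8 m/s².
v = v₀ + at → t = (0 − 23.5) / -9.8 = 2.40 s
v² = v₀² + 2aΔx → Δx = (0² − 23.5²)/(2·-9.8) = 28.2 m

Phase 2 (falling): v₀ = 0 m/s, a = -9.8 m/s².
Falls 26.2 m from rest: t = √(2·26.2/9.8) = 2.31 s; v = g·t = 22.7 m/s.
Total time = 2.40 + 2.31 = 4.71 s

4.71 s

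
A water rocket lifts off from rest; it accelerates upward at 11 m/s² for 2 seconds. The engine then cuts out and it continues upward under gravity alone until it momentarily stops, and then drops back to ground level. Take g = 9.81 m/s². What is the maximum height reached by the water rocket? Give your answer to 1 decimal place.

46.7 m

Phase 1 (powered ascent): v₀ = 0 m/s, a = 11 m/s².
v = v₀ + at = 0 + (11)(2) = 22.0 m/s
Δx = v₀t + ½at² = 0·2 + 0.5·11·2² = 22.0 m

Phase 2 (coasting upward): v₀ = 22.0 m/s, a = -9.81 m/s².
v = v₀ + at → t = (0 − 22.0) / -9.81 = 2.24 s
v² = v₀² + 2aΔx → Δx = (0² − 22.0²)/(2·-9.81) = 24.7 m
Maximum height = 22.0 + 24.7 = 46.7 m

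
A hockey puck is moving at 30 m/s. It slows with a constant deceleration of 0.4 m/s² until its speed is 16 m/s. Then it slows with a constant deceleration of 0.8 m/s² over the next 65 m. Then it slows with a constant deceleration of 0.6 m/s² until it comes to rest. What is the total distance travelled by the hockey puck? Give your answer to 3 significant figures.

997 m

Phase 1 (decelerating): v₀ = 30.0 m/s, a = -0.4 m/s².
v = v₀ + at → t = (16 − 30.0) / -0.4 = 35.0 s
v² = v₀² + 2aΔx → Δx = (16² − 30.0²)/(2·-0.4) = 805 m

Phase 2 (decelerating): v₀ = 16.0 m/s, a = -0.8 m/s².
v² = v₀² + 2aΔx = 16.0² + 2·-0.8·65 = 152 → v = 12.3 m/s
t = (v − v₀)/a = (12.3 − 16.0)/-0.8 = 4.59 s

Phase 3 (decelerating): v₀ = 12.3 m/s, a = -0.6 m/s².
v = v₀ + at → t = (0 − 12.3) / -0.6 = 20.5 s
v² = v₀² + 2aΔx → Δx = (0² − 12.3²)/(2·-0.6) = 127 m
Total distance = 805 + 65.0 + 127 = 997 m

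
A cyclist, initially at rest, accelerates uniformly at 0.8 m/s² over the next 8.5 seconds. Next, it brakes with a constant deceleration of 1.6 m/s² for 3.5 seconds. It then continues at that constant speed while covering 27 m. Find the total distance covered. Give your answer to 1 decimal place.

69.9 m

Phase 1 (accelerating): v₀ = 0 m/s, a = 0.8 m/s².
v = v₀ + at = 0 + (0.8)(8.5) = 6.80 m/s
Δx = v₀t + ½at² = 0·8.5 + 0.5·0.8·8.5² = 28.9 m

Phase 2 (decelerating): v₀ = 6.80 m/s, a = -1.6 m/s².
v = v₀ + at = 6.80 + (-1.6)(3.5) = 1.20 m/s
Δx = v₀t + ½at² = 6.80·3.5 + 0.5·-1.6·3.5² = 14.0 m

Phase 3 (constant speed): v₀ = 1.20 m/s, a = 0 m/s².
Constant speed: t = d/v = 27/1.20 = 22.5 s
Total distance = 28.9 + 14.0 + 27.0 = 69.9 m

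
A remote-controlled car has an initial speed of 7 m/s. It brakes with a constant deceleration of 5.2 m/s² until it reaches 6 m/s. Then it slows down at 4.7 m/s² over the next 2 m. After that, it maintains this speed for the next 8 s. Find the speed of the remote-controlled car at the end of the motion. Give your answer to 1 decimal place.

4.1 m/s

Phase 1 (decelerating): v₀ = 7.00 m/s, a = -5.2 m/s².
v = v₀ + at → t = (6 − 7.00) / -5.2 = 0.192 s
v² = v₀² + 2aΔx → Δx = (6² − 7.00²)/(2·-5.2) = 1.25 m

Phase 2 (decelerating): v₀ = 6.00 m/s, a = -4.7 m/s².
v² = v₀² + 2aΔx = 6.00² + 2·-4.7·2 = 17.2 → v = 4.15 m/s
t = (v − v₀)/a = (4.15 − 6.00)/-4.7 = 0.394 s

Phase 3 (constant speed): v₀ = 4.15 m/s, a = 0 m/s².
v = v₀ + at = 4.15 + (0)(8) = 4.15 m/s
Δx = v₀t + ½at² = 4.15·8 + 0.5·0·8² = 33.2 m
Final speed = 4.15 m/s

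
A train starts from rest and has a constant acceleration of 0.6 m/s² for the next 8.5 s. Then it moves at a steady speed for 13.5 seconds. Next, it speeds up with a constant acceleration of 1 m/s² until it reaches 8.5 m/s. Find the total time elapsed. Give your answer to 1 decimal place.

25.4 s

Phase 1 (accelerating): v₀ = 0 m/s, a = 0.6 m/s².
v = v₀ + at = 0 + (0.6)(8.5) = 5.10 m/s
Δx = v₀t + ½at² = 0·8.5 + 0.5·0.6·8.5² = 21.7 m

Phase 2 (constant speed): v₀ = 5.10 m/s, a = 0 m/s².
v = v₀ + at = 5.10 + (0)(13.5) = 5.10 m/s
Δx = v₀t + ½at² = 5.10·13.5 + 0.5·0·13.5² = 68.8 m

Phase 3 (accelerating): v₀ = 5.10 m/s, a = 1 m/s².
v = v₀ + at → t = (8.5 − 5.10) / 1 = 3.40 s
v² = v₀² + 2aΔx → Δx = (8.5² − 5.10²)/(2·1) = 23.1 m
Total time = 8.50 + 13.5 + 3.40 = 25.4 s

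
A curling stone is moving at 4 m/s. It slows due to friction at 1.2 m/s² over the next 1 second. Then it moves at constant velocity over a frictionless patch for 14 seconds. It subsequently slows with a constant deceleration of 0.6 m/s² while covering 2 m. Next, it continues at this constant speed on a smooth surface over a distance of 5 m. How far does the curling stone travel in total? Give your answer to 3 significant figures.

49.6 m

Phase 1 (decelerating): v₀ = 4.00 m/s, a = -1.2 m/s².
v = v₀ + at = 4.00 + (-1.2)(1) = 2.80 m/s
Δx = v₀t + ½at² = 4.00·1 + 0.5·-1.2·1² = 3.40 m

Phase 2 (constant speed): v₀ = 2.80 m/s, a = 0 m/s².
v = v₀ + at = 2.80 + (0)(14) = 2.80 m/s
Δx = v₀t + ½at² = 2.80·14 + 0.5·0·14² = 39.2 m

Phase 3 (decelerating): v₀ = 2.80 m/s, a = -0.6 m/s².
v² = v₀² + 2aΔx = 2.80² + 2·-0.6·2 = 5.44 → v = 2.33 m/s
t = (v − v₀)/a = (2.33 − 2.80)/-0.6 = 0.779 s

Phase 4 (constant speed): v₀ = 2.33 m/s, a = 0 m/s².
Constant speed: t = d/v = 5/2.33 = 2.14 s
Total distance = 3.40 + 39.2 + 2.00 + 5.00 = 49.6 m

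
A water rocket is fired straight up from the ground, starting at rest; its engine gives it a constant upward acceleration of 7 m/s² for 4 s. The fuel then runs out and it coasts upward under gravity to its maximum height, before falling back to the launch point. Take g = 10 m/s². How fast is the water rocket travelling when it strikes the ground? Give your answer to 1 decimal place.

Phase 1 (powered ascent): v₀ = 0 m/s, a = 7 m/s².
v = v₀ + at = 0 + (7)(4) = 28.0 m/s
Δx = v₀t + ½at² = 0·4 + 0.5·7·4² = 56.0 m

Phase 2 (coasting upward): v₀ = 28.0 m/s, a = -10 m/s².
v = v₀ + at → t = (0 − 28.0) / -10 = 2.80 s
v² = v₀² + 2aΔx → Δx = (0² − 28.0²)/(2·-10) = 39.2 m

Phase 3 (free fall): v₀ = 0 m/s, a = -10 m/s².
Falls 95.2 m from rest: t = √(2·95.2/10) = 4.36 s; v = g·t = 43.6 m/s.
Impact speed = 43.6 m/s

43.6 m/s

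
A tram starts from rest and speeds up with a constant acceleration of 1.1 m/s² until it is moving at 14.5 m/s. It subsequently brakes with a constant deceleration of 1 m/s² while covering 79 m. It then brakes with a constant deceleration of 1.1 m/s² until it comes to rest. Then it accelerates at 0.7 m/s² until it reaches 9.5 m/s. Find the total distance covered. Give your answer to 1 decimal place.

262.8 m

Phase 1 (accelerating): v₀ = 0 m/s, a = 1.1 m/s².
v = v₀ + at → t = (14.5 − 0) / 1.1 = 13.2 s
v² = v₀² + 2aΔx → Δx = (14.5² − 0²)/(2·1.1) = 95.6 m

Phase 2 (decelerating): v₀ = 14.5 m/s, a = -1 m/s².
v² = v₀² + 2aΔx = 14.5² + 2·-1·79 = 52.2 → v = 7.23 m/s
t = (v − v₀)/a = (7.23 − 14.5)/-1 = 7.27 s

Phase 3 (decelerating): v₀ = 7.23 m/s, a = -1.1 m/s².
v = v₀ + at → t = (0 − 7.23) / -1.1 = 6.57 s
v² = v₀² + 2aΔx → Δx = (0² − 7.23²)/(2·-1.1) = 23.8 m

Phase 4 (accelerating): v₀ = 0 m/s, a = 0.7 m/s².
v = v₀ + at → t = (9.5 − 0) / 0.7 = 13.6 s
v² = v₀² + 2aΔx → Δx = (9.5² − 0²)/(2·0.7) = 64.5 m
Total distance = 95.6 + 79.0 + 23.8 + 64.5 = 263 m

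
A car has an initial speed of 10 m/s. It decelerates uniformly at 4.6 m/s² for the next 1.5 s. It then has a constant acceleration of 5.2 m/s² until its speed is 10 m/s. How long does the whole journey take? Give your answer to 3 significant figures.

Phase 1 (decelerating): v₀ = 10.0 m/s, a = -4.6 m/s².
v = v₀ + at = 10.0 + (-4.6)(1.5) = 3.10 m/s
Δx = v₀t + ½at² = 10.0·1.5 + 0.5·-4.6·1.5² = 9.82 m

Phase 2 (accelerating): v₀ = 3.10 m/s, a = 5.2 m/s².
v = v₀ + at → t = (10 − 3.10) / 5.2 = 1.33 s
v² = v₀² + 2aΔx → Δx = (10² − 3.10²)/(2·5.2) = 8.69 m
Total time = 1.50 + 1.33 = 2.83 s

2.83 s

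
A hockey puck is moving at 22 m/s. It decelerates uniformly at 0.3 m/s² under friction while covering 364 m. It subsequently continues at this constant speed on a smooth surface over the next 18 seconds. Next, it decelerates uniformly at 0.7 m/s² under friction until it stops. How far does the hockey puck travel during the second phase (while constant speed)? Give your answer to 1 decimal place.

293.4 m

Phase 1 (decelerating): v₀ = 22.0 m/s, a = -0.3 m/s².
v² = v₀² + 2aΔx = 22.0² + 2·-0.3·364 = 266 → v = 16.3 m/s
t = (v − v₀)/a = (16.3 − 22.0)/-0.3 = 19.0 s

Phase 2 (constant speed): v₀ = 16.3 m/s, a = 0 m/s².
v = v₀ + at = 16.3 + (0)(18) = 16.3 m/s
Δx = v₀t + ½at² = 16.3·18 + 0.5·0·18² = 293 m
Distance in phase 2 = 293 m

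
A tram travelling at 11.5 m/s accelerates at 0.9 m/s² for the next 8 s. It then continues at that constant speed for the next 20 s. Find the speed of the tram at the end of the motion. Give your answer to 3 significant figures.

Phase 1 (accelerating): v₀ = 11.5 m/s, a = 0.9 m/s².
v = v₀ + at = 11.5 + (0.9)(8) = 18.7 m/s
Δx = v₀t + ½at² = 11.5·8 + 0.5·0.9·8² = 121 m

Phase 2 (constant speed): v₀ = 18.7 m/s, a = 0 m/s².
v = v₀ + at = 18.7 + (0)(20) = 18.7 m/s
Δx = v₀t + ½at² = 18.7·20 + 0.5·0·20² = 374 m
Final speed = 18.7 m/s

18.7 m/s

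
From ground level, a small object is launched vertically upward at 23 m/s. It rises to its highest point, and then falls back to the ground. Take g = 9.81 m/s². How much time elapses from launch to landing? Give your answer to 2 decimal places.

4.69 s

Phase 1 (rising): v₀ = 23.0 m/s, a = -9.81 m/s².
v = v₀ + at → t = (0 − 23.0) / -9.81 = 2.34 s
v² = v₀² + 2aΔx → Δx = (0² − 23.0²)/(2·-9.81) = 27.0 m

Phase 2 (falling): v₀ = 0 m/s, a = -9.81 m/s².
Falls 27.0 m from rest: t = √(2·27.0/9.81) = 2.34 s; v = g·t = 23.0 m/s.
Total time = 2.34 + 2.34 = 4.69 s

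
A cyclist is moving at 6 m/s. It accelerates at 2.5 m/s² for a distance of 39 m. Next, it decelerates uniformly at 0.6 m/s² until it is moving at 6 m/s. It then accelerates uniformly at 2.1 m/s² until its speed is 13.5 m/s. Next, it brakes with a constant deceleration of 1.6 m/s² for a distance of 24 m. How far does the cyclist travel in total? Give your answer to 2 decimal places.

260.32 m

Phase 1 (accelerating): v₀ = 6.00 m/s, a = 2.5 m/s².
v² = v₀² + 2aΔx = 6.00² + 2·2.5·39 = 231 → v = 15.2 m/s
t = (v − v₀)/a = (15.2 − 6.00)/2.5 = 3.68 s

Phase 2 (decelerating): v₀ = 15.2 m/s, a = -0.6 m/s².
v = v₀ + at → t = (6 − 15.2) / -0.6 = 15.3 s
v² = v₀² + 2aΔx → Δx = (6² − 15.2²)/(2·-0.6) = 162 m

Phase 3 (accelerating): v₀ = 6.00 m/s, a = 2.1 m/s².
v = v₀ + at → t = (13.5 − 6.00) / 2.1 = 3.57 s
v² = v₀² + 2aΔx → Δx = (13.5² − 6.00²)/(2·2.1) = 34.8 m

Phase 4 (decelerating): v₀ = 13.5 m/s, a = -1.6 m/s².
v² = v₀² + 2aΔx = 13.5² + 2·-1.6·24 = 105 → v = 10.3 m/s
t = (v − v₀)/a = (10.3 − 13.5)/-1.6 = 2.02 s
Total distance = 39.0 + 162 + 34.8 + 24.0 = 260 m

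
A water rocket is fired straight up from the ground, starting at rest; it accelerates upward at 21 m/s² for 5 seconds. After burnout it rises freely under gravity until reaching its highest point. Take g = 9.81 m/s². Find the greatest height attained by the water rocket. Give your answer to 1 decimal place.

Phase 1 (powered ascent): v₀ = 0 m/s, a = 21 m/s².
v = v₀ + at = 0 + (21)(5) = 105 m/s
Δx = v₀t + ½at² = 0·5 + 0.5·21·5² = 262 m

Phase 2 (coasting upward): v₀ = 105 m/s, a = -9.81 m/s².
v = v₀ + at → t = (0 − 105) / -9.81 = 10.7 s
v² = v₀² + 2aΔx → Δx = (0² − 105²)/(2·-9.81) = 562 m
Maximum height = 262 + 562 = 824 m

824.4 m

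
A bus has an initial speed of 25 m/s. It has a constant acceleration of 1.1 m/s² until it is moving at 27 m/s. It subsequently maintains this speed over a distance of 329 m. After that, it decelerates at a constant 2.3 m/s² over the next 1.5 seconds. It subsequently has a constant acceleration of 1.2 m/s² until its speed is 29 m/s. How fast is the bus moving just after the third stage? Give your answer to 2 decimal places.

Phase 1 (accelerating): v₀ = 25.0 m/s, a = 1.1 m/s².
v = v₀ + at → t = (27 − 25.0) / 1.1 = 1.82 s
v² = v₀² + 2aΔx → Δx = (27² − 25.0²)/(2·1.1) = 47.3 m

Phase 2 (constant speed): v₀ = 27.0 m/s, a = 0 m/s².
Constant speed: t = d/v = 329/27.0 = 12.2 s

Phase 3 (decelerating): v₀ = 27.0 m/s, a = -2.3 m/s².
v = v₀ + at = 27.0 + (-2.3)(1.5) = 23.6 m/s
Δx = v₀t + ½at² = 27.0·1.5 + 0.5·-2.3·1.5² = 37.9 m
Speed at end of phase 3 = 23.6 m/s

23.55 m/s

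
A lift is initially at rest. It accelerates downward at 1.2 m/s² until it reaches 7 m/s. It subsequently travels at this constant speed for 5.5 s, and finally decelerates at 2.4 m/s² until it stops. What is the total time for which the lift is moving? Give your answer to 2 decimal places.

Phase 1 (accelerating): v₀ = 0 m/s, a = 1.2 m/s².
v = v₀ + at → t = (7 − 0) / 1.2 = 5.83 s
v² = v₀² + 2aΔx → Δx = (7² − 0²)/(2·1.2) = 20.4 m

Phase 2 (constant speed): v₀ = 7.00 m/s, a = 0 m/s².
v = v₀ + at = 7.00 + (0)(5.5) = 7.00 m/s
Δx = v₀t + ½at² = 7.00·5.5 + 0.5·0·5.5² = 38.5 m

Phase 3 (decelerating): v₀ = 7.00 m/s, a = -2.4 m/s².
v = v₀ + at → t = (0 − 7.00) / -2.4 = 2.92 s
v² = v₀² + 2aΔx → Δx = (0² − 7.00²)/(2·-2.4) = 10.2 m
Total time = 5.83 + 5.50 + 2.92 = 14.2 s

14.25 s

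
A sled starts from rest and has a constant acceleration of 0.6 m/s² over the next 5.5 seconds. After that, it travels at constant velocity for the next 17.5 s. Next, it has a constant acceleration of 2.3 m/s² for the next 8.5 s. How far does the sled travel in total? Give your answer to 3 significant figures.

Phase 1 (accelerating): v₀ = 0 m/s, a = 0.6 m/s².
v = v₀ + at = 0 + (0.6)(5.5) = 3.30 m/s
Δx = v₀t + ½at² = 0·5.5 + 0.5·0.6·5.5² = 9.07 m

Phase 2 (constant speed): v₀ = 3.30 m/s, a = 0 m/s².
v = v₀ + at = 3.30 + (0)(17.5) = 3.30 m/s
Δx = v₀t + ½at² = 3.30·17.5 + 0.5·0·17.5² = 57.8 m

Phase 3 (accelerating): v₀ = 3.30 m/s, a = 2.3 m/s².
v = v₀ + at = 3.30 + (2.3)(8.5) = 22.8 m/s
Δx = v₀t + ½at² = 3.30·8.5 + 0.5·2.3·8.5² = 111 m
Total distance = 9.07 + 57.8 + 111 = 178 m

178 m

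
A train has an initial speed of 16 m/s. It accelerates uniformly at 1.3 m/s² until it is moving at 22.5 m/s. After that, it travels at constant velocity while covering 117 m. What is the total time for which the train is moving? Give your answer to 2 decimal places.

Phase 1 (accelerating): v₀ = 16.0 m/s, a = 1.3 m/s².
v = v₀ + at → t = (22.5 − 16.0) / 1.3 = 5.00 s
v² = v₀² + 2aΔx → Δx = (22.5² − 16.0²)/(2·1.3) = 96.2 m

Phase 2 (constant speed): v₀ = 22.5 m/s, a = 0 m/s².
Constant speed: t = d/v = 117/22.5 = 5.20 s
Total time = 5.00 + 5.20 = 10.2 s

10.20 s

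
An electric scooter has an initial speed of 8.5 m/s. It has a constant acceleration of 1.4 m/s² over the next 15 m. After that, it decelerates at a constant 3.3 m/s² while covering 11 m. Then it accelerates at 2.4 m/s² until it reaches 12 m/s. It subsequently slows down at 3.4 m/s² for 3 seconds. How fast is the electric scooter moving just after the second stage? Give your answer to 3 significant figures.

Phase 1 (accelerating): v₀ = 8.50 m/s, a = 1.4 m/s².
v² = v₀² + 2aΔx = 8.50² + 2·1.4·15 = 114 → v = 10.7 m/s
t = (v − v₀)/a = (10.7 − 8.50)/1.4 = 1.56 s

Phase 2 (decelerating): v₀ = 10.7 m/s, a = -3.3 m/s².
v² = v₀² + 2aΔx = 10.7² + 2·-3.3·11 = 41.6 → v = 6.45 m/s
t = (v − v₀)/a = (6.45 − 10.7)/-3.3 = 1.28 s
Speed at end of phase 2 = 6.45 m/s

6.45 m/s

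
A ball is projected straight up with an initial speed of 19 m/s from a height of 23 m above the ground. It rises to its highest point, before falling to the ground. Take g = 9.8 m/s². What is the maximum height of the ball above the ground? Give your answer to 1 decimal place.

41.4 m

Phase 1 (rising): v₀ = 19.0 m/s, a = -9.8 m/s².
v = v₀ + at → t = (0 − 19.0) / -9.8 = 1.94 s
v² = v₀² + 2aΔx → Δx = (0² − 19.0²)/(2·-9.8) = 18.4 m
Maximum height = 23 + 18.4 = 41.4 m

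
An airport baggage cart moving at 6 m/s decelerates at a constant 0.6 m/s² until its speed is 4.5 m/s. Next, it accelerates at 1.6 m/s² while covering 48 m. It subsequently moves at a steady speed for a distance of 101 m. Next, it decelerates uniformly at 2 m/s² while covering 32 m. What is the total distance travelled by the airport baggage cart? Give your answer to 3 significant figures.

194 m

Phase 1 (decelerating): v₀ = 6.00 m/s, a = -0.6 m/s².
v = v₀ + at → t = (4.5 − 6.00) / -0.6 = 2.50 s
v² = v₀² + 2aΔx → Δx = (4.5² − 6.00²)/(2·-0.6) = 13.1 m

Phase 2 (accelerating): v₀ = 4.50 m/s, a = 1.6 m/s².
v² = v₀² + 2aΔx = 4.50² + 2·1.6·48 = 174 → v = 13.2 m/s
t = (v − v₀)/a = (13.2 − 4.50)/1.6 = 5.43 s

Phase 3 (constant speed): v₀ = 13.2 m/s, a = 0 m/s².
Constant speed: t = d/v = 101/13.2 = 7.66 s

Phase 4 (decelerating): v₀ = 13.2 m/s, a = -2 m/s².
v² = v₀² + 2aΔx = 13.2² + 2·-2·32 = 45.9 → v = 6.77 m/s
t = (v − v₀)/a = (6.77 − 13.2)/-2 = 3.21 s
Total distance = 13.1 + 48.0 + 101 + 32.0 = 194 m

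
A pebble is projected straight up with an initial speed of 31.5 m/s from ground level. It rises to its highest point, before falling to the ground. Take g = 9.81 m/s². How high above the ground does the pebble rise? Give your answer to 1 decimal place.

Phase 1 (rising): v₀ = 31.5 m/s, a = -9.81 m/s².
v = v₀ + at → t = (0 − 31.5) / -9.81 = 3.21 s
v² = v₀² + 2aΔx → Δx = (0² − 31.5²)/(2·-9.81) = 50.6 m
Maximum height = 50.6 m

50.6 m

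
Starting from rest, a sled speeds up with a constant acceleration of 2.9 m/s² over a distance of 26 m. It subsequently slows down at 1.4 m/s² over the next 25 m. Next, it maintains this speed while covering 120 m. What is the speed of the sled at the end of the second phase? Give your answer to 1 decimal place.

9.0 m/s

Phase 1 (accelerating): v₀ = 0 m/s, a = 2.9 m/s².
v² = v₀² + 2aΔx = 0² + 2·2.9·26 = 151 → v = 12.3 m/s
t = (v − v₀)/a = (12.3 − 0)/2.9 = 4.23 s

Phase 2 (decelerating): v₀ = 12.3 m/s, a = -1.4 m/s².
v² = v₀² + 2aΔx = 12.3² + 2·-1.4·25 = 80.8 → v = 8.99 m/s
t = (v − v₀)/a = (8.99 − 12.3)/-1.4 = 2.35 s
Speed at end of phase 2 = 8.99 m/s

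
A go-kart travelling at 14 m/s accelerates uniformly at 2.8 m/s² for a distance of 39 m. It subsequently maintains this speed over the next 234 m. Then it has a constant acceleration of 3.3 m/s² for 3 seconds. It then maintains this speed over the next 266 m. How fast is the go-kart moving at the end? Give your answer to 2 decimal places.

Phase 1 (accelerating): v₀ = 14.0 m/s, a = 2.8 m/s².
v² = v₀² + 2aΔx = 14.0² + 2·2.8·39 = 414 → v = 20.4 m/s
t = (v − v₀)/a = (20.4 − 14.0)/2.8 = 2.27 s

Phase 2 (constant speed): v₀ = 20.4 m/s, a = 0 m/s².
Constant speed: t = d/v = 234/20.4 = 11.5 s

Phase 3 (accelerating): v₀ = 20.4 m/s, a = 3.3 m/s².
v = v₀ + at = 20.4 + (3.3)(3) = 30.3 m/s
Δx = v₀t + ½at² = 20.4·3 + 0.5·3.3·3² = 75.9 m

Phase 4 (constant speed): v₀ = 30.3 m/s, a = 0 m/s².
Constant speed: t = d/v = 266/30.3 = 8.79 s
Final speed = 30.3 m/s

30.26 m/s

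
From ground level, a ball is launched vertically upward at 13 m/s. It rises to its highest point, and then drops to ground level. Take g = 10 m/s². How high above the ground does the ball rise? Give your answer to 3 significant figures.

8.45 m

Phase 1 (rising): v₀ = 13.0 m/s, a = -10 m/s².
v = v₀ + at → t = (0 − 13.0) / -10 = 1.30 s
v² = v₀² + 2aΔx → Δx = (0² − 13.0²)/(2·-10) = 8.45 m
Maximum height = 8.45 m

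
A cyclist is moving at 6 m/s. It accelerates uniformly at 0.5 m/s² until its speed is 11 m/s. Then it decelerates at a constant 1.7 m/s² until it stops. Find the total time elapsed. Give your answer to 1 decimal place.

16.5 s

Phase 1 (accelerating): v₀ = 6.00 m/s, a = 0.5 m/s².
v = v₀ + at → t = (11 − 6.00) / 0.5 = 10.0 s
v² = v₀² + 2aΔx → Δx = (11² − 6.00²)/(2·0.5) = 85.0 m

Phase 2 (decelerating): v₀ = 11.0 m/s, a = -1.7 m/s².
v = v₀ + at → t = (0 − 11.0) / -1.7 = 6.47 s
v² = v₀² + 2aΔx → Δx = (0² − 11.0²)/(2·-1.7) = 35.6 m
Total time = 10.0 + 6.47 = 16.5 s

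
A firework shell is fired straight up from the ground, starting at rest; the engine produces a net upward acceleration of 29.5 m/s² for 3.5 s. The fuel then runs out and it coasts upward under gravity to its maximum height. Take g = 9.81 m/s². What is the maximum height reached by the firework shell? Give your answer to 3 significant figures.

724 m

Phase 1 (powered ascent): v₀ = 0 m/s, a = 29.5 m/s².
v = v₀ + at = 0 + (29.5)(3.5) = 103 m/s
Δx = v₀t + ½at² = 0·3.5 + 0.5·29.5·3.5² = 181 m

Phase 2 (coasting upward): v₀ = 103 m/s, a = -9.81 m/s².
v = v₀ + at → t = (0 − 103) / -9.81 = 10.5 s
v² = v₀² + 2aΔx → Δx = (0² − 103²)/(2·-9.81) = 543 m
Maximum height = 181 + 543 = 724 m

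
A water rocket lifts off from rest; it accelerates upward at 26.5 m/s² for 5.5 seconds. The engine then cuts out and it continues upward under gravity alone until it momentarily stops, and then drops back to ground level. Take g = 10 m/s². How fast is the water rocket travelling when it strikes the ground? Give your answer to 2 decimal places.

Phase 1 (powered ascent): v₀ = 0 m/s, a = 26.5 m/s².
v = v₀ + at = 0 + (26.5)(5.5) = 146 m/s
Δx = v₀t + ½at² = 0·5.5 + 0.5·26.5·5.5² = 401 m

Phase 2 (coasting upward): v₀ = 146 m/s, a = -10 m/s².
v = v₀ + at → t = (0 − 146) / -10 = 14.6 s
v² = v₀² + 2aΔx → Δx = (0² − 146²)/(2·-10) = 1060 m

Phase 3 (free fall): v₀ = 0 m/s, a = -10 m/s².
Falls 1460 m from rest: t = √(2·1460/10) = 17.1 s; v = g·t = 171 m/s.
Impact speed = 171 m/s

171.05 m/s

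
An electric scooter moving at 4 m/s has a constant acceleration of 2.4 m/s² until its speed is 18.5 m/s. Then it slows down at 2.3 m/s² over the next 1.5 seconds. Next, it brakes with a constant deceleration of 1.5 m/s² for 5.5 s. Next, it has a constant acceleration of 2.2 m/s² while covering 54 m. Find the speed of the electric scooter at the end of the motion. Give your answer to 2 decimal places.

Phase 1 (accelerating): v₀ = 4.00 m/s, a = 2.4 m/s².
v = v₀ + at → t = (18.5 − 4.00) / 2.4 = 6.04 s
v² = v₀² + 2aΔx → Δx = (18.5² − 4.00²)/(2·2.4) = 68.0 m

Phase 2 (decelerating): v₀ = 18.5 m/s, a = -2.3 m/s².
v = v₀ + at = 18.5 + (-2.3)(1.5) = 15.1 m/s
Δx = v₀t + ½at² = 18.5·1.5 + 0.5·-2.3·1.5² = 25.2 m

Phase 3 (decelerating): v₀ = 15.1 m/s, a = -1.5 m/s².
v = v₀ + at = 15.1 + (-1.5)(5.5) = 6.80 m/s
Δx = v₀t + ½at² = 15.1·5.5 + 0.5·-1.5·5.5² = 60.1 m

Phase 4 (accelerating): v₀ = 6.80 m/s, a = 2.2 m/s².
v² = v₀² + 2aΔx = 6.80² + 2·2.2·54 = 284 → v = 16.8 m/s
t = (v − v₀)/a = (16.8 − 6.80)/2.2 = 4.57 s
Final speed = 16.8 m/s

16.85 m/s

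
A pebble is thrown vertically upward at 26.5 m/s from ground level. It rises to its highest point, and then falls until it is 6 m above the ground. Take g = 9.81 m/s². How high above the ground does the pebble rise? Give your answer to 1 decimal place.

Phase 1 (rising): v₀ = 26.5 m/s, a = -9.81 m/s².
v = v₀ + at → t = (0 − 26.5) / -9.81 = 2.70 s
v² = v₀² + 2aΔx → Δx = (0² − 26.5²)/(2·-9.81) = 35.8 m
Maximum height = 35.8 m

35.8 m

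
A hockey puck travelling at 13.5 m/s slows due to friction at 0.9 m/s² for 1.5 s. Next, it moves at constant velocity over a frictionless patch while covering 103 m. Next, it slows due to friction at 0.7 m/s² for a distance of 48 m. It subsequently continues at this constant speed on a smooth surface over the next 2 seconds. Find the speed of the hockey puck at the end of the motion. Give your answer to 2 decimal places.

8.97 m/s

Phase 1 (decelerating): v₀ = 13.5 m/s, a = -0.9 m/s².
v = v₀ + at = 13.5 + (-0.9)(1.5) = 12.2 m/s
Δx = v₀t + ½at² = 13.5·1.5 + 0.5·-0.9·1.5² = 19.2 m

Phase 2 (constant speed): v₀ = 12.2 m/s, a = 0 m/s².
Constant speed: t = d/v = 103/12.2 = 8.48 s

Phase 3 (decelerating): v₀ = 12.2 m/s, a = -0.7 m/s².
v² = v₀² + 2aΔx = 12.2² + 2·-0.7·48 = 80.4 → v = 8.97 m/s
t = (v − v₀)/a = (8.97 − 12.2)/-0.7 = 4.55 s

Phase 4 (constant speed): v₀ = 8.97 m/s, a = 0 m/s².
v = v₀ + at = 8.97 + (0)(2) = 8.97 m/s
Δx = v₀t + ½at² = 8.97·2 + 0.5·0·2² = 17.9 m
Final speed = 8.97 m/s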